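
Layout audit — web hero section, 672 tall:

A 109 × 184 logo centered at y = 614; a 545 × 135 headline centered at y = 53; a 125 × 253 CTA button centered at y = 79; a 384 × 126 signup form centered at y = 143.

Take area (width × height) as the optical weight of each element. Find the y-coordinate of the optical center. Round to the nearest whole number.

y ≈ 148

Areas: logo 109·184 = 20056, headline 545·135 = 73575, CTA button 125·253 = 31625, signup form 384·126 = 48384. Total weight = 173640.
y: (20056·614 + 73575·53 + 31625·79 + 48384·143) / 173640 = 25631146 / 173640 ≈ 147.61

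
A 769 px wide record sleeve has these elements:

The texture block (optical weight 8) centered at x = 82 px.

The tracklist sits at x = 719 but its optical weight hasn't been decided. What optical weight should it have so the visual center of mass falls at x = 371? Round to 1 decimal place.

The single fixed element contributes weight 8, moment 8·82 = 656.
For the centroid to hit 371: (656 + w·719) / (8 + w) = 371.
Rearranging, w·(719 − 371) = 371·8 − 656 = 2312, so w ≈ 2312/348 = 6.64.

w ≈ 6.6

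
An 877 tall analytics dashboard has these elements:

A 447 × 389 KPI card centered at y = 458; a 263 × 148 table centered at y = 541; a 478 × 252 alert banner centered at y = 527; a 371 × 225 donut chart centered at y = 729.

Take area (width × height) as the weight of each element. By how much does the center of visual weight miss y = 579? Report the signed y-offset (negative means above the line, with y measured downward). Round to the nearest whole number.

≈ -39

Taking area as weight: KPI card 447·389 = 173883, table 263·148 = 38924, alert banner 478·252 = 120456, donut chart 371·225 = 83475. Sum 416738.
Σw·y = 173883·458 + 38924·541 + 120456·527 + 83475·729 = 225029885, so ȳ = 225029885/416738 ≈ 539.98.
Difference: 539.98 − 579 ≈ -39.02.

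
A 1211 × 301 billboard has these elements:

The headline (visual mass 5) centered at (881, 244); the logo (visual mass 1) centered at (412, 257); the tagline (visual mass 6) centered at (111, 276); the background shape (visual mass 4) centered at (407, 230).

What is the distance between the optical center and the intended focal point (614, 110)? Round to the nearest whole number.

Σw = 5 + 1 + 6 + 4 = 16.
Σw·x = 5·881 + 1·412 + 6·111 + 4·407 = 7111, so x̄ = 7111/16 ≈ 444.44.
Σw·y = 5·244 + 1·257 + 6·276 + 4·230 = 4053, so ȳ = 4053/16 ≈ 253.31.
Offset from (614, 110): Δx ≈ -169.56, Δy ≈ 143.31; distance = √(Δx² + Δy²) ≈ 222.01.

≈ 222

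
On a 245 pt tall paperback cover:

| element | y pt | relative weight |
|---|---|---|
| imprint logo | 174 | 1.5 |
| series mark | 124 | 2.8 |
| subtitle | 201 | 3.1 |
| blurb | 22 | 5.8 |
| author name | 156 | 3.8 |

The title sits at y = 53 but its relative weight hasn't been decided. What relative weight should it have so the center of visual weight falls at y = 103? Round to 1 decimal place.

Existing Σw = 17.0 (1.5 + 2.8 + 3.1 + 5.8 + 3.8); existing moment 1.5·174 + 2.8·124 + 3.1·201 + 5.8·22 + 3.8·156 = 1951.7.
Balance at y = 103 requires (1951.7 + w·53) / (17.0 + w) = 103.
So w = (103·17.0 − 1951.7)/(53 − 103) = -200.7/-50 ≈ 4.01.

w ≈ 4.0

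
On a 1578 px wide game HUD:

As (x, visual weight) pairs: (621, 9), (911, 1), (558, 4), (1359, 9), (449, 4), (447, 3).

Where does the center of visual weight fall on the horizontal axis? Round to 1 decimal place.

x ≈ 803.3

Weights sum to 9 + 1 + 4 + 9 + 4 + 3 = 30.
Σw·x = 24100; x̄ = 24100/30 ≈ 803.33.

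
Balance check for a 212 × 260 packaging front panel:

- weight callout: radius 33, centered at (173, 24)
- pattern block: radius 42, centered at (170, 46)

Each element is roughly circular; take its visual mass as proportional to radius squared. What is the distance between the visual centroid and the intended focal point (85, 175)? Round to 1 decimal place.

≈ 162.2

Weights ∝ r²: weight callout 33² = 1089, pattern block 42² = 1764; Σw = 2853.
x: (1089·173 + 1764·170) / 2853 = 488277 / 2853 ≈ 171.15
y: (1089·24 + 1764·46) / 2853 = 107280 / 2853 ≈ 37.60
Offset from (85, 175): Δx ≈ 86.15, Δy ≈ -137.40; distance = √(Δx² + Δy²) ≈ 162.17.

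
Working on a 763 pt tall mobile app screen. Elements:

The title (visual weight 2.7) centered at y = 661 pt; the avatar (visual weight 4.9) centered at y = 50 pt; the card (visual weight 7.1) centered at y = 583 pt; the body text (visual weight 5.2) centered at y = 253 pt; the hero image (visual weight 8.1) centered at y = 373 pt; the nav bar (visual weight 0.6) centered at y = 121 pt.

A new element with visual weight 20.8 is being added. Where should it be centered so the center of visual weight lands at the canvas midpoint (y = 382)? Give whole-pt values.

y ≈ 399

With the new element, Σw becomes 2.7 + 4.9 + 7.1 + 5.2 + 8.1 + 0.6 + 20.8 = 49.4.
y: need Σw·y = 49.4·382 = 18870.8. Existing = 2.7·661 + 4.9·50 + 7.1·583 + 5.2·253 + 8.1·373 + 0.6·121 = 10578.5. Remainder 8292.3 / 20.8 ≈ 398.67.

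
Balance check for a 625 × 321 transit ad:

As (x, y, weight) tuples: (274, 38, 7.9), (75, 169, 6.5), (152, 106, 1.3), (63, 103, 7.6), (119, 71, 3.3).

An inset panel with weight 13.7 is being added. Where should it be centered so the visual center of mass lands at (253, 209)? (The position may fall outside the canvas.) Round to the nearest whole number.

After adding the inset panel, total weight = 7.9 + 6.5 + 1.3 + 7.6 + 3.3 + 13.7 = 40.3.
x: need Σw·x = 40.3·253 = 10195.9. Existing = 7.9·274 + 6.5·75 + 1.3·152 + 7.6·63 + 3.3·119 = 3721.2. Remainder 6474.7 / 13.7 ≈ 472.61.
y: need Σw·y = 40.3·209 = 8422.7. Existing = 7.9·38 + 6.5·169 + 1.3·106 + 7.6·103 + 3.3·71 = 2553.6. Remainder 5869.1 / 13.7 ≈ 428.40.

(473, 428)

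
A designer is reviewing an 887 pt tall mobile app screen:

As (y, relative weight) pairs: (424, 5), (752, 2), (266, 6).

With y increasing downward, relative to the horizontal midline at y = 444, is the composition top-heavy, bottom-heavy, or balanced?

Σw = 5 + 2 + 6 = 13.
y-moment: 5·424 + 2·752 + 6·266 = 5220; centroid 5220/13 ≈ 401.54.
Since 401.5 is above (smaller y than) 444, the composition reads top-heavy.

top-heavy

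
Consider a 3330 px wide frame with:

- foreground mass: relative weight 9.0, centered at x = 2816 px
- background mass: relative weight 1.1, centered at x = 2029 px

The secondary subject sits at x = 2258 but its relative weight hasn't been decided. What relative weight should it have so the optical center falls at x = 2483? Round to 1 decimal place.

Existing Σw = 10.1 (9.0 + 1.1); existing moment 9.0·2816 + 1.1·2029 = 27575.9.
Balance at x = 2483 requires (27575.9 + w·2258) / (10.1 + w) = 2483.
Solving: w = (2483·10.1 − 27575.9) / (2258 − 2483) = -2497.6 / -225 ≈ 11.10.

w ≈ 11.1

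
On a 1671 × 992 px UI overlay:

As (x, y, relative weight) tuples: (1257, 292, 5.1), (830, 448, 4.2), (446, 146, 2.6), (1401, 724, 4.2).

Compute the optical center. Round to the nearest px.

(1052, 422)

Σw = 5.1 + 4.2 + 2.6 + 4.2 = 16.1.
x-moment: 5.1·1257 + 4.2·830 + 2.6·446 + 4.2·1401 = 16940.5; centroid 16940.5/16.1 ≈ 1052.20.
y-moment: 5.1·292 + 4.2·448 + 2.6·146 + 4.2·724 = 6791.2; centroid 6791.2/16.1 ≈ 421.81.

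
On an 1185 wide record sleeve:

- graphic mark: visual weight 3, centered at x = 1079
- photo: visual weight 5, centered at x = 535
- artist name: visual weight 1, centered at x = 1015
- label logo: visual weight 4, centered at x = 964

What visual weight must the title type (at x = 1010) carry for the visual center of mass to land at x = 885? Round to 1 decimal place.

w ≈ 5.8

Fixed elements: Σw = 3 + 5 + 1 + 4 = 13, Σw·x = 3·1079 + 5·535 + 1·1015 + 4·964 = 10783.
Balance at x = 885 requires (10783 + w·1010) / (13 + w) = 885.
Solving: w = (885·13 − 10783) / (1010 − 885) = 722 / 125 ≈ 5.78.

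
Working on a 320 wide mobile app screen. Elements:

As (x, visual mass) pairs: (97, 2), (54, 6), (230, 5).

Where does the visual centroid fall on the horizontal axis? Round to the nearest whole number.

Weights sum to 2 + 6 + 5 = 13.
Σw·x = 2·97 + 6·54 + 5·230 = 1668, so x̄ = 1668/13 ≈ 128.31.

x ≈ 128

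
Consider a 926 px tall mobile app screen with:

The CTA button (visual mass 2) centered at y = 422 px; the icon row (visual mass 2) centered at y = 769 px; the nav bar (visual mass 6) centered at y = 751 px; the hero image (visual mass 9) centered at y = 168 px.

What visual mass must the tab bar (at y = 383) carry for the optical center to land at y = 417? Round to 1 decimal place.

w ≈ 14.0

Existing Σw = 19 (2 + 2 + 6 + 9); existing moment 2·422 + 2·769 + 6·751 + 9·168 = 8400.
Set Σw·y/Σw = 417: (8400 + 383w) = 417·(19 + w).
Solving: w = (417·19 − 8400) / (383 − 417) = -477 / -34 ≈ 14.03.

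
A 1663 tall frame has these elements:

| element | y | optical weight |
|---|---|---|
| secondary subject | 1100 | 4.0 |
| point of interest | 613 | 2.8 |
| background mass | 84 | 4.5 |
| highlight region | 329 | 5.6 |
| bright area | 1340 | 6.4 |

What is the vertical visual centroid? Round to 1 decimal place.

Σw = 4.0 + 2.8 + 4.5 + 5.6 + 6.4 = 23.3.
y-moment: 4.0·1100 + 2.8·613 + 4.5·84 + 5.6·329 + 6.4·1340 = 16912.8; centroid 16912.8/23.3 ≈ 725.87.

y ≈ 725.9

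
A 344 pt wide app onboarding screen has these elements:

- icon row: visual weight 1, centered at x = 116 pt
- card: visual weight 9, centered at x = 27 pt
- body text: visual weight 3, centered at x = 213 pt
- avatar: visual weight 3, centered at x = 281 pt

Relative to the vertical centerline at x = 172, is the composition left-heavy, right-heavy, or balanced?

left-heavy

Weights sum to 1 + 9 + 3 + 3 = 16.
Σw·x = 1·116 + 9·27 + 3·213 + 3·281 = 1841, so x̄ = 1841/16 ≈ 115.06.
115.1 lies left of the midline 172, so the layout is left-heavy.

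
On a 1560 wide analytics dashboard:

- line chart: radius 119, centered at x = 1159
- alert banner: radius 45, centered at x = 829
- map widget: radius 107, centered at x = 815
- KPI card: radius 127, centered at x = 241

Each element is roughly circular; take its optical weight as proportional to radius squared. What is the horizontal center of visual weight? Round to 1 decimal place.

Weights ∝ r²: line chart 119² = 14161, alert banner 45² = 2025, map widget 107² = 11449, KPI card 127² = 16129; Σw = 43764.
x: (14161·1159 + 2025·829 + 11449·815 + 16129·241) / 43764 = 31309348 / 43764 ≈ 715.41

x ≈ 715.4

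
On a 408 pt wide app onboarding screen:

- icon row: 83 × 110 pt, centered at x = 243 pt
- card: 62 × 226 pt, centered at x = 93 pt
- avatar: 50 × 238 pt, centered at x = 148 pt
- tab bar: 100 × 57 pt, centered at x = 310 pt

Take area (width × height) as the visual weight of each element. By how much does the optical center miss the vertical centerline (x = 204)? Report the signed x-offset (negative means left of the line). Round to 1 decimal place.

≈ -31.0 pt

Areas: icon row 83·110 = 9130, card 62·226 = 14012, avatar 50·238 = 11900, tab bar 100·57 = 5700. Total weight = 40742.
x-moment: 9130·243 + 14012·93 + 11900·148 + 5700·310 = 7049906; centroid 7049906/40742 ≈ 173.04.
Difference: 173.04 − 204 ≈ -30.96.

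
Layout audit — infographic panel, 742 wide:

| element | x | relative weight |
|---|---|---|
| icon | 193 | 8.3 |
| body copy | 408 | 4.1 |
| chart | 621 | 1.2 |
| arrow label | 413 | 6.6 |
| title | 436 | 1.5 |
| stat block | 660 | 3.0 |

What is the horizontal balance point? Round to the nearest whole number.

x ≈ 380

Σw = 8.3 + 4.1 + 1.2 + 6.6 + 1.5 + 3.0 = 24.7.
x: (8.3·193 + 4.1·408 + 1.2·621 + 6.6·413 + 1.5·436 + 3.0·660) / 24.7 = 9379.7 / 24.7 ≈ 379.74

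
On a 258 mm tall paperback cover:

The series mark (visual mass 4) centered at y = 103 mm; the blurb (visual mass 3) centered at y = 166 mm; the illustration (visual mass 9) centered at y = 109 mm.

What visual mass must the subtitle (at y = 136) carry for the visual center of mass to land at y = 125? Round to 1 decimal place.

Fixed elements: Σw = 4 + 3 + 9 = 16, Σw·y = 4·103 + 3·166 + 9·109 = 1891.
Set Σw·y/Σw = 125: (1891 + 136w) = 125·(16 + w).
Solving: w = (125·16 − 1891) / (136 − 125) = 109 / 11 ≈ 9.91.

w ≈ 9.9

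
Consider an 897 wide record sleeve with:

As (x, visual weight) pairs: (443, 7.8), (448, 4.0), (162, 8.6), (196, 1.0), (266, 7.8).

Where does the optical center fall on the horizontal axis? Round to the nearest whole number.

x ≈ 305

Weights sum to 7.8 + 4.0 + 8.6 + 1.0 + 7.8 = 29.2.
Σw·x = 7.8·443 + 4.0·448 + 8.6·162 + 1.0·196 + 7.8·266 = 8911.4, so x̄ = 8911.4/29.2 ≈ 305.18.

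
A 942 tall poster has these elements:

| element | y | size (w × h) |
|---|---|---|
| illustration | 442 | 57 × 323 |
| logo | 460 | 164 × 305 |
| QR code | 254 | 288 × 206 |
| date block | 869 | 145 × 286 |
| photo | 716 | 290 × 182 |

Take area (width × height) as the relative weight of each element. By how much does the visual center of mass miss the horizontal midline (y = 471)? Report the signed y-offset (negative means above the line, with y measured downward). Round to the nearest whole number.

Areas: illustration 57·323 = 18411, logo 164·305 = 50020, QR code 288·206 = 59328, date block 145·286 = 41470, photo 290·182 = 52780. Total weight = 222009.
y: (18411·442 + 50020·460 + 59328·254 + 41470·869 + 52780·716) / 222009 = 120044084 / 222009 ≈ 540.72
Difference: 540.72 − 471 ≈ 69.72.

≈ 70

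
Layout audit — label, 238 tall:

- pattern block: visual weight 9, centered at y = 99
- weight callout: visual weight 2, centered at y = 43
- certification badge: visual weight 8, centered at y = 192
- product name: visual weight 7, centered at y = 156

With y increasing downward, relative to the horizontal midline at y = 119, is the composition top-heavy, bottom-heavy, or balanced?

Total weight = 9 + 2 + 8 + 7 = 26.
y-moment: 9·99 + 2·43 + 8·192 + 7·156 = 3605; centroid 3605/26 ≈ 138.65.
138.7 vs midline 119 → bottom-heavy.

bottom-heavy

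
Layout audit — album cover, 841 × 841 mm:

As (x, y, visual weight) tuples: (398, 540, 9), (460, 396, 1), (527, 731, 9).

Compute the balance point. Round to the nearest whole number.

Weights sum to 9 + 1 + 9 = 19.
Σw·x = 9·398 + 1·460 + 9·527 = 8785, so x̄ = 8785/19 ≈ 462.37.
Σw·y = 9·540 + 1·396 + 9·731 = 11835, so ȳ = 11835/19 ≈ 622.89.

(462, 623)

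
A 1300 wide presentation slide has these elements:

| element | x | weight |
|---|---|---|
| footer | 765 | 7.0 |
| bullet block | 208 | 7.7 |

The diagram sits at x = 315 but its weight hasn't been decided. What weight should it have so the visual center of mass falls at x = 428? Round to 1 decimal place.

w ≈ 5.9

Existing Σw = 14.7 (7.0 + 7.7); existing moment 7.0·765 + 7.7·208 = 6956.6.
For the centroid to hit 428: (6956.6 + w·315) / (14.7 + w) = 428.
Rearranging, w·(315 − 428) = 428·14.7 − 6956.6 = -665.0, so w ≈ -665.0/-113 = 5.88.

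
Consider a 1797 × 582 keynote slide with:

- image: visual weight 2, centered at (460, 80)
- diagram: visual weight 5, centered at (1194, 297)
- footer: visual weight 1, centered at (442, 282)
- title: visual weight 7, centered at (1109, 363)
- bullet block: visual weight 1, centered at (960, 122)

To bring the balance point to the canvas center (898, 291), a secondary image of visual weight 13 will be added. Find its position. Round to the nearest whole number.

With the secondary image, Σw becomes 2 + 5 + 1 + 7 + 1 + 13 = 29.
x: need Σw·x = 29·898 = 26042. Existing = 2·460 + 5·1194 + 1·442 + 7·1109 + 1·960 = 16055. Remainder 9987 / 13 ≈ 768.23.
y: need Σw·y = 29·291 = 8439. Existing = 2·80 + 5·297 + 1·282 + 7·363 + 1·122 = 4590. Remainder 3849 / 13 ≈ 296.08.

(768, 296)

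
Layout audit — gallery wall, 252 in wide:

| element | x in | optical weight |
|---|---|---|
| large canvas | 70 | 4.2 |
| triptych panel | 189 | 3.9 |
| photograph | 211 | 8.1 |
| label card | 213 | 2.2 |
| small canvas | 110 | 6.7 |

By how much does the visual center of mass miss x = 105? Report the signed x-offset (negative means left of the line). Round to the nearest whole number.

≈ 52 in

Σw = 4.2 + 3.9 + 8.1 + 2.2 + 6.7 = 25.1.
Σw·x = 4.2·70 + 3.9·189 + 8.1·211 + 2.2·213 + 6.7·110 = 3945.8, so x̄ = 3945.8/25.1 ≈ 157.20.
Difference: 157.20 − 105 ≈ 52.20.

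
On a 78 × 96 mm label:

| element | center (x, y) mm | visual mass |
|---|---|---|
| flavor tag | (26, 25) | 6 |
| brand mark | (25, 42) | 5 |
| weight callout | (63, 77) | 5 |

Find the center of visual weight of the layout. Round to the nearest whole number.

(37, 47)

Σw = 6 + 5 + 5 = 16.
x-moment: 6·26 + 5·25 + 5·63 = 596; centroid 596/16 ≈ 37.25.
y-moment: 6·25 + 5·42 + 5·77 = 745; centroid 745/16 ≈ 46.56.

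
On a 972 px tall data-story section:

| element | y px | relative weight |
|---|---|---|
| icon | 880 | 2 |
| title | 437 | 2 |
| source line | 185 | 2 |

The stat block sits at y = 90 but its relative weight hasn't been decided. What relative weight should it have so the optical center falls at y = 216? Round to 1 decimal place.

w ≈ 13.6

Known weights sum to 2 + 2 + 2 = 6; their moment is 2·880 + 2·437 + 2·185 = 3004.
Balance at y = 216 requires (3004 + w·90) / (6 + w) = 216.
Solving: w = (216·6 − 3004) / (90 − 216) = -1708 / -126 ≈ 13.56.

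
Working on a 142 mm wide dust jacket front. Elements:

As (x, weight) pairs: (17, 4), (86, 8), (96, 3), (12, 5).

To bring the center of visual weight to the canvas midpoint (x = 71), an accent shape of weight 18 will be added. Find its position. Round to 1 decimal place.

x ≈ 88.6

With the accent shape, Σw becomes 4 + 8 + 3 + 5 + 18 = 38.
x: need Σw·x = 38·71 = 2698. Existing = 4·17 + 8·86 + 3·96 + 5·12 = 1104. Remainder 1594 / 18 ≈ 88.56.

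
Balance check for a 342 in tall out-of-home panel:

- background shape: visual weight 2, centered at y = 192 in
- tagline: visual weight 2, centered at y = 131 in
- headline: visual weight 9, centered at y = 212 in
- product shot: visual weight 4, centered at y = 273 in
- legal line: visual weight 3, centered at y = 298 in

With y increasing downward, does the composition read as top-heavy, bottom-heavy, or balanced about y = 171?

bottom-heavy

Weights sum to 2 + 2 + 9 + 4 + 3 = 20.
y: (2·192 + 2·131 + 9·212 + 4·273 + 3·298) / 20 = 4540 / 20 ≈ 227.00
227.0 lies below (larger y than) the midline 171, so the layout is bottom-heavy.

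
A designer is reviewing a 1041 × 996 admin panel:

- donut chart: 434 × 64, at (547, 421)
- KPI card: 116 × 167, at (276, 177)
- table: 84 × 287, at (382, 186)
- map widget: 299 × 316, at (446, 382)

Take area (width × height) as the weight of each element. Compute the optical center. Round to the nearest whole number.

(434, 336)

Areas → weights: donut chart 434·64 = 27776, KPI card 116·167 = 19372, table 84·287 = 24108, map widget 299·316 = 94484; Σw = 165740.
x: (27776·547 + 19372·276 + 24108·382 + 94484·446) / 165740 = 71889264 / 165740 ≈ 433.75
y: (27776·421 + 19372·177 + 24108·186 + 94484·382) / 165740 = 55699516 / 165740 ≈ 336.07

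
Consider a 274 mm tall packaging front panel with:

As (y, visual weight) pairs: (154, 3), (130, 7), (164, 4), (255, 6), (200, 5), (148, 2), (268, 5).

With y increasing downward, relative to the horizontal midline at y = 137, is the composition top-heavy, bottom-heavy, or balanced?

bottom-heavy

Weights sum to 3 + 7 + 4 + 6 + 5 + 2 + 5 = 32.
Σw·y = 3·154 + 7·130 + 4·164 + 6·255 + 5·200 + 2·148 + 5·268 = 6194, so ȳ = 6194/32 ≈ 193.56.
193.6 lies below (larger y than) the midline 137, so the layout is bottom-heavy.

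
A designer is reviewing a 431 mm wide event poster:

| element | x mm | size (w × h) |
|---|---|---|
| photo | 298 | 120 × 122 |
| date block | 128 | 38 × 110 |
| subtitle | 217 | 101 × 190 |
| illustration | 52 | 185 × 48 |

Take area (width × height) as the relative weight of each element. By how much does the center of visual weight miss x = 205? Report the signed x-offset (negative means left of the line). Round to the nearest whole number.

≈ -2 mm

Taking area as weight: photo 120·122 = 14640, date block 38·110 = 4180, subtitle 101·190 = 19190, illustration 185·48 = 8880. Sum 46890.
Σw·x = 14640·298 + 4180·128 + 19190·217 + 8880·52 = 9523750, so x̄ = 9523750/46890 ≈ 203.11.
Difference: 203.11 − 205 ≈ -1.89.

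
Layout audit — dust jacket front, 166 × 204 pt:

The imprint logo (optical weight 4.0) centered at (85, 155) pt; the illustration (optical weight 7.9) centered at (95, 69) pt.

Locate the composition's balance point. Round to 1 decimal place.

Total weight = 4.0 + 7.9 = 11.9.
x: (4.0·85 + 7.9·95) / 11.9 = 1090.5 / 11.9 ≈ 91.64
y: (4.0·155 + 7.9·69) / 11.9 = 1165.1 / 11.9 ≈ 97.91

(91.6, 97.9)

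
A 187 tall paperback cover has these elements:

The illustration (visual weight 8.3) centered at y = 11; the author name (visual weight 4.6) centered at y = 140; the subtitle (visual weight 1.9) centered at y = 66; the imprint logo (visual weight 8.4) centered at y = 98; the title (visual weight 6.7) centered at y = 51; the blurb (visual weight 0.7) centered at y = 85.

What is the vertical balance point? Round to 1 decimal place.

y ≈ 68.1

Weights sum to 8.3 + 4.6 + 1.9 + 8.4 + 6.7 + 0.7 = 30.6.
y: (8.3·11 + 4.6·140 + 1.9·66 + 8.4·98 + 6.7·51 + 0.7·85) / 30.6 = 2085.1 / 30.6 ≈ 68.14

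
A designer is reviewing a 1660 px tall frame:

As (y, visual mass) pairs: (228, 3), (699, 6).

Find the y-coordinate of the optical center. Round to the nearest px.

y ≈ 542

Σw = 3 + 6 = 9.
y: (3·228 + 6·699) / 9 = 4878 / 9 ≈ 542.00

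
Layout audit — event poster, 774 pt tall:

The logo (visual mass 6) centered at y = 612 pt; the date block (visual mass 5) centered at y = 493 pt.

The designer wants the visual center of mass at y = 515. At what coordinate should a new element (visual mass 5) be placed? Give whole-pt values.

New total weight: (6 + 5) + 5 = 16.
y: need Σw·y = 16·515 = 8240. Existing = 6·612 + 5·493 = 6137. Remainder 2103 / 5 ≈ 420.60.

y ≈ 421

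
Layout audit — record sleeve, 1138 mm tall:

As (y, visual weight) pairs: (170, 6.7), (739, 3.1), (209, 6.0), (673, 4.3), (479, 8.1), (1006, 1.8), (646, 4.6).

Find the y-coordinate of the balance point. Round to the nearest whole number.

Weights sum to 6.7 + 3.1 + 6.0 + 4.3 + 8.1 + 1.8 + 4.6 = 34.6.
Σw·y = 6.7·170 + 3.1·739 + 6.0·209 + 4.3·673 + 8.1·479 + 1.8·1006 + 4.6·646 = 16240.1, so ȳ = 16240.1/34.6 ≈ 469.37.

y ≈ 469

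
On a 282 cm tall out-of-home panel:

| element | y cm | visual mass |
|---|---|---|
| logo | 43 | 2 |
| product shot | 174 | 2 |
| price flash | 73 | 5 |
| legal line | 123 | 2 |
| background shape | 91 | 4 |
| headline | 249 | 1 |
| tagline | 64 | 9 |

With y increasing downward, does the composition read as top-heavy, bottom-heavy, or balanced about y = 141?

top-heavy

Total weight = 2 + 2 + 5 + 2 + 4 + 1 + 9 = 25.
Σw·y = 2·43 + 2·174 + 5·73 + 2·123 + 4·91 + 1·249 + 9·64 = 2234, so ȳ = 2234/25 ≈ 89.36.
89.4 lies above (smaller y than) the midline 141, so the layout is top-heavy.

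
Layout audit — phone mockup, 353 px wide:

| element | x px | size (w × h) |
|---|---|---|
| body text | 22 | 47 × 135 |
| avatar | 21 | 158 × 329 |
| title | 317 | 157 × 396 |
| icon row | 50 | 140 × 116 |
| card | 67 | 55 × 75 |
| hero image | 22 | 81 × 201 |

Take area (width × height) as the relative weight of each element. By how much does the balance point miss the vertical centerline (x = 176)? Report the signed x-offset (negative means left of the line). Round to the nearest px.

Taking area as weight: body text 47·135 = 6345, avatar 158·329 = 51982, title 157·396 = 62172, icon row 140·116 = 16240, card 55·75 = 4125, hero image 81·201 = 16281. Sum 157145.
Σw·x = 22386293; x̄ = 22386293/157145 ≈ 142.46.
Against x = 176, that's 142.46 − 176 = -33.54.

≈ -34 px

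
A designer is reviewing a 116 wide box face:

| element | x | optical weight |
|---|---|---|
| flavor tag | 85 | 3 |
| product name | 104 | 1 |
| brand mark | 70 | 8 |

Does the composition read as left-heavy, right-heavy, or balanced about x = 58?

Σw = 3 + 1 + 8 = 12.
x: (3·85 + 1·104 + 8·70) / 12 = 919 / 12 ≈ 76.58
76.6 vs midline 58 → right-heavy.

right-heavy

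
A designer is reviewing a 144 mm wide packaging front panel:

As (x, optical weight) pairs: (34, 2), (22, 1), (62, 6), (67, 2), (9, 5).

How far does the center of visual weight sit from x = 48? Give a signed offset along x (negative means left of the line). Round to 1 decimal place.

Total weight = 2 + 1 + 6 + 2 + 5 = 16.
x-moment: 2·34 + 1·22 + 6·62 + 2·67 + 5·9 = 641; centroid 641/16 ≈ 40.06.
Difference: 40.06 − 48 ≈ -7.94.

≈ -7.9 mm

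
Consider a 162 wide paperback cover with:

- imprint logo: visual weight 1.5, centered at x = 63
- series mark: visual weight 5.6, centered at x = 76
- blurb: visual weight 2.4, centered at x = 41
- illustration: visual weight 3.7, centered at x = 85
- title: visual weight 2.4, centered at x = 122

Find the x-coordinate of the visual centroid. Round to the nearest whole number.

x ≈ 79

Total weight = 1.5 + 5.6 + 2.4 + 3.7 + 2.4 = 15.6.
x: (1.5·63 + 5.6·76 + 2.4·41 + 3.7·85 + 2.4·122) / 15.6 = 1225.8 / 15.6 ≈ 78.58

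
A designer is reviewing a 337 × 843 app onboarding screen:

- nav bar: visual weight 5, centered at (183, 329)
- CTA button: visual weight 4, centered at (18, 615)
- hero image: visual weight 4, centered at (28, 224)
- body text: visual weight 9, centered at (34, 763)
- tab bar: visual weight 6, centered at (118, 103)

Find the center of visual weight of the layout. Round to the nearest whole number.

Total weight = 5 + 4 + 4 + 9 + 6 = 28.
Σw·x = 5·183 + 4·18 + 4·28 + 9·34 + 6·118 = 2113, so x̄ = 2113/28 ≈ 75.46.
Σw·y = 5·329 + 4·615 + 4·224 + 9·763 + 6·103 = 12486, so ȳ = 12486/28 ≈ 445.93.

(75, 446)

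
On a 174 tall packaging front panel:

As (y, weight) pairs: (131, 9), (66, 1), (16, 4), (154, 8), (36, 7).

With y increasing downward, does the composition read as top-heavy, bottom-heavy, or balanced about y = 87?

bottom-heavy

Σw = 9 + 1 + 4 + 8 + 7 = 29.
Σw·y = 9·131 + 1·66 + 4·16 + 8·154 + 7·36 = 2793, so ȳ = 2793/29 ≈ 96.31.
96.3 vs midline 87 → bottom-heavy.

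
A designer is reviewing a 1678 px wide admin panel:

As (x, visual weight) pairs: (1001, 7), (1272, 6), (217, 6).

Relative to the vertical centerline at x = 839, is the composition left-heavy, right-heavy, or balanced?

Σw = 7 + 6 + 6 = 19.
x-moment: 7·1001 + 6·1272 + 6·217 = 15941; centroid 15941/19 ≈ 839.00.
The centroid 839.00 matches the midline at 839, so the layout is balanced.

balanced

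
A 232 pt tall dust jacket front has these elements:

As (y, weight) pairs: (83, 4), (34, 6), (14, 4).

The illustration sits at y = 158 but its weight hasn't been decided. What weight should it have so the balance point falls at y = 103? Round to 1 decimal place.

Existing Σw = 14 (4 + 6 + 4); existing moment 4·83 + 6·34 + 4·14 = 592.
For the centroid to hit 103: (592 + w·158) / (14 + w) = 103.
Solving: w = (103·14 − 592) / (158 − 103) = 850 / 55 ≈ 15.45.

w ≈ 15.5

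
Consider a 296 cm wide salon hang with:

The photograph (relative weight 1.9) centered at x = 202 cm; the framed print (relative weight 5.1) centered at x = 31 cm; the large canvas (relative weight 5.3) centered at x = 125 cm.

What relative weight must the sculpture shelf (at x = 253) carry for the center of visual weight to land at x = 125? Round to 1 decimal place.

w ≈ 2.6

Fixed elements: Σw = 1.9 + 5.1 + 5.3 = 12.3, Σw·x = 1.9·202 + 5.1·31 + 5.3·125 = 1204.4.
Set Σw·x/Σw = 125: (1204.4 + 253w) = 125·(12.3 + w).
Solving: w = (125·12.3 − 1204.4) / (253 − 125) = 333.1 / 128 ≈ 2.60.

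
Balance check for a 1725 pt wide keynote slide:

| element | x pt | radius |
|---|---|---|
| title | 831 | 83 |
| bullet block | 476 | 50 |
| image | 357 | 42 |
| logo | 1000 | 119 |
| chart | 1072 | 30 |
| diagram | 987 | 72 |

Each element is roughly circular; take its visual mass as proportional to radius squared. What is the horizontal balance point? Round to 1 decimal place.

x ≈ 885.0

Weights ∝ r²: title 83² = 6889, bullet block 50² = 2500, image 42² = 1764, logo 119² = 14161, chart 30² = 900, diagram 72² = 5184; Σw = 31398.
Σw·x = 27786915; x̄ = 27786915/31398 ≈ 884.99.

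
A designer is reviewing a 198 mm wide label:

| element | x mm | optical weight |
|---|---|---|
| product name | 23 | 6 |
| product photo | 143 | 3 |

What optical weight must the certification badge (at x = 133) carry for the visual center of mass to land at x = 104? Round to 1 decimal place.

w ≈ 12.7

Existing Σw = 9 (6 + 3); existing moment 6·23 + 3·143 = 567.
Set Σw·x/Σw = 104: (567 + 133w) = 104·(9 + w).
Solving: w = (104·9 − 567) / (133 − 104) = 369 / 29 ≈ 12.72.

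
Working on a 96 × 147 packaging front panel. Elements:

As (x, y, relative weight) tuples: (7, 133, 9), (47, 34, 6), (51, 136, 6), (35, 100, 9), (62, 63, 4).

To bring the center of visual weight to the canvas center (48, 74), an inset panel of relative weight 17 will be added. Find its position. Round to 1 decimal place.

With the inset panel, Σw becomes 9 + 6 + 6 + 9 + 4 + 17 = 51.
x: target moment 51×48 = 2448; current 9·7 + 6·47 + 6·51 + 9·35 + 4·62 = 1214; the inset panel supplies 1234, so x = 1234/17 ≈ 72.59.
y: target moment 51×74 = 3774; current 9·133 + 6·34 + 6·136 + 9·100 + 4·63 = 3369; the inset panel supplies 405, so y = 405/17 ≈ 23.82.

(72.6, 23.8)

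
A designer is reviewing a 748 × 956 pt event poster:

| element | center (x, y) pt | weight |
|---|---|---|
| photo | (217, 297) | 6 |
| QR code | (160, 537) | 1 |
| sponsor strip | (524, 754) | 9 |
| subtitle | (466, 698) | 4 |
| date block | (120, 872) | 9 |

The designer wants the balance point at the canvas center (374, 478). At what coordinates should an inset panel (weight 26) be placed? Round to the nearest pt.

(440, 252)

After adding the inset panel, total weight = 6 + 1 + 9 + 4 + 9 + 26 = 55.
Along x: (9122 + 26·x) / 55 = 374 (existing moment 6·217 + 1·160 + 9·524 + 4·466 + 9·120 = 9122) ⇒ x = (20570 − 9122) / 26 ≈ 440.31.
Along y: (19745 + 26·y) / 55 = 478 (existing moment 6·297 + 1·537 + 9·754 + 4·698 + 9·872 = 19745) ⇒ y = (26290 − 19745) / 26 ≈ 251.73.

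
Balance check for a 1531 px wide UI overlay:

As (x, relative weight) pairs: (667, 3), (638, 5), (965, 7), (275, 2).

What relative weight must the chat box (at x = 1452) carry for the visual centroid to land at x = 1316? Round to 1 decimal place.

Existing Σw = 17 (3 + 5 + 7 + 2); existing moment 3·667 + 5·638 + 7·965 + 2·275 = 12496.
Balance at x = 1316 requires (12496 + w·1452) / (17 + w) = 1316.
So w = (1316·17 − 12496)/(1452 − 1316) = 9876/136 ≈ 72.62.

w ≈ 72.6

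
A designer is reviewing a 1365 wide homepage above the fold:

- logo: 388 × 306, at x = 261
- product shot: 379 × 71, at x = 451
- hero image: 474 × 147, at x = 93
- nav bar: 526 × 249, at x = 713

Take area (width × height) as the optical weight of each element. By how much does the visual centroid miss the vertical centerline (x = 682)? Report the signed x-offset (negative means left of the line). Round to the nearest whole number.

≈ -269

Areas → weights: logo 388·306 = 118728, product shot 379·71 = 26909, hero image 474·147 = 69678, nav bar 526·249 = 130974; Σw = 346289.
x: (118728·261 + 26909·451 + 69678·93 + 130974·713) / 346289 = 142988483 / 346289 ≈ 412.92
Against x = 682, that's 412.92 − 682 = -269.08.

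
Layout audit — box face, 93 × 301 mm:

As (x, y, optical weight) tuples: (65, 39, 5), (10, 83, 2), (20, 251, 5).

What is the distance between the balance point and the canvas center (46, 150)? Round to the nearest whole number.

≈ 18 mm

Weights sum to 5 + 2 + 5 = 12.
x: (5·65 + 2·10 + 5·20) / 12 = 445 / 12 ≈ 37.08
y: (5·39 + 2·83 + 5·251) / 12 = 1616 / 12 ≈ 134.67
Offset from (46, 150): Δx ≈ -8.92, Δy ≈ -15.33; distance = √(Δx² + Δy²) ≈ 17.74.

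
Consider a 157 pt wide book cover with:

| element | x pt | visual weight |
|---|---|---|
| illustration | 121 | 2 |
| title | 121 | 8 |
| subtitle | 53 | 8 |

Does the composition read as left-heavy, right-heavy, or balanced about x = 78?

right-heavy

Σw = 2 + 8 + 8 = 18.
x-moment: 2·121 + 8·121 + 8·53 = 1634; centroid 1634/18 ≈ 90.78.
90.8 vs midline 78 → right-heavy.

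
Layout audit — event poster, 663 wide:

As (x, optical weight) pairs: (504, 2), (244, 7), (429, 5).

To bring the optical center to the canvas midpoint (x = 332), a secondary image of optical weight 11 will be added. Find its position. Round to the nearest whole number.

x ≈ 313

New total weight: (2 + 7 + 5) + 11 = 25.
x: target moment 25×332 = 8300; current 2·504 + 7·244 + 5·429 = 4861; the secondary image supplies 3439, so x = 3439/11 ≈ 312.64.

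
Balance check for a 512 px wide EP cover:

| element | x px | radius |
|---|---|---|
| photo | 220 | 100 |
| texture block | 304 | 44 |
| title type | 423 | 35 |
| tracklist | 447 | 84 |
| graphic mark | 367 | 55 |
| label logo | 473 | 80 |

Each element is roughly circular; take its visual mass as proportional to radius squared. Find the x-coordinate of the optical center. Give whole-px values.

r² weights: photo 100² = 10000, texture block 44² = 1936, title type 35² = 1225, tracklist 84² = 7056, graphic mark 55² = 3025, label logo 80² = 6400. Total = 29642.
x: (10000·220 + 1936·304 + 1225·423 + 7056·447 + 3025·367 + 6400·473) / 29642 = 10598126 / 29642 ≈ 357.54

x ≈ 358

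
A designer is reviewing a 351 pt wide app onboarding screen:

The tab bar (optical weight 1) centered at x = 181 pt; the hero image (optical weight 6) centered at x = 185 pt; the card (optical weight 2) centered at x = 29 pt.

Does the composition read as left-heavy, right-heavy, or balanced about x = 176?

Σw = 1 + 6 + 2 = 9.
x-moment: 1·181 + 6·185 + 2·29 = 1349; centroid 1349/9 ≈ 149.89.
149.9 vs midline 176 → left-heavy.

left-heavy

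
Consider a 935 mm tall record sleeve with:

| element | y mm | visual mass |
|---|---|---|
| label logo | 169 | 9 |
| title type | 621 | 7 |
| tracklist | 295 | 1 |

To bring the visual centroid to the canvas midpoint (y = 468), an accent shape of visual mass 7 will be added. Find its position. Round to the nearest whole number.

y ≈ 724

After adding the accent shape, total weight = 9 + 7 + 1 + 7 = 24.
Along y: (6163 + 7·y) / 24 = 468 (existing moment 9·169 + 7·621 + 1·295 = 6163) ⇒ y = (11232 − 6163) / 7 ≈ 724.14.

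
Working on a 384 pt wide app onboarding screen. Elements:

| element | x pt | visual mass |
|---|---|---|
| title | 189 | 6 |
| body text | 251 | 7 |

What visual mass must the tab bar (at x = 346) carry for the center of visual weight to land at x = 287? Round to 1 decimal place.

w ≈ 14.2

Existing Σw = 13 (6 + 7); existing moment 6·189 + 7·251 = 2891.
For the centroid to hit 287: (2891 + w·346) / (13 + w) = 287.
So w = (287·13 − 2891)/(346 − 287) = 840/59 ≈ 14.24.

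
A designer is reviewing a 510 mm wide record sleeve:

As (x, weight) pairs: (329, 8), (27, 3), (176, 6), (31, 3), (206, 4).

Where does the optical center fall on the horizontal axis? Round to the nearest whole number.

Weights sum to 8 + 3 + 6 + 3 + 4 = 24.
x-moment: 8·329 + 3·27 + 6·176 + 3·31 + 4·206 = 4686; centroid 4686/24 ≈ 195.25.

x ≈ 195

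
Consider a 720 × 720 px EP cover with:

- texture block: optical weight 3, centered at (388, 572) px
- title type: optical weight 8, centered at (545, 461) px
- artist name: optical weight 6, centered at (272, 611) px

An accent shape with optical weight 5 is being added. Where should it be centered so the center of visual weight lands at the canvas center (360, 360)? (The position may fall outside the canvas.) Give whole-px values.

With the accent shape, Σw becomes 3 + 8 + 6 + 5 = 22.
Along x: (7156 + 5·x) / 22 = 360 (existing moment 3·388 + 8·545 + 6·272 = 7156) ⇒ x = (7920 − 7156) / 5 ≈ 152.80.
Along y: (9070 + 5·y) / 22 = 360 (existing moment 3·572 + 8·461 + 6·611 = 9070) ⇒ y = (7920 − 9070) / 5 ≈ -230.00.

(153, -230)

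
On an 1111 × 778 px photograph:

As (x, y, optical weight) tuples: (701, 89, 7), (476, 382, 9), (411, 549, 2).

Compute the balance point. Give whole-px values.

Total weight = 7 + 9 + 2 = 18.
Σw·x = 7·701 + 9·476 + 2·411 = 10013, so x̄ = 10013/18 ≈ 556.28.
Σw·y = 7·89 + 9·382 + 2·549 = 5159, so ȳ = 5159/18 ≈ 286.61.

(556, 287)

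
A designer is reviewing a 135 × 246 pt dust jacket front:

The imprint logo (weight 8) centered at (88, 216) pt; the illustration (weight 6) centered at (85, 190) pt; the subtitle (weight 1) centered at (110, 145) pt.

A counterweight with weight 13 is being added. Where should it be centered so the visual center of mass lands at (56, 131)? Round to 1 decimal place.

(18.8, 50.4)

With the counterweight, Σw becomes 8 + 6 + 1 + 13 = 28.
Along x: (1324 + 13·x) / 28 = 56 (existing moment 8·88 + 6·85 + 1·110 = 1324) ⇒ x = (1568 − 1324) / 13 ≈ 18.77.
Along y: (3013 + 13·y) / 28 = 131 (existing moment 8·216 + 6·190 + 1·145 = 3013) ⇒ y = (3668 − 3013) / 13 ≈ 50.38.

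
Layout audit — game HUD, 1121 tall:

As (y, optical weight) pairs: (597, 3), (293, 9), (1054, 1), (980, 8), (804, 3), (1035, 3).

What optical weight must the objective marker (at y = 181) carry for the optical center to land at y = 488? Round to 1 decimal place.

Fixed elements: Σw = 3 + 9 + 1 + 8 + 3 + 3 = 27, Σw·y = 3·597 + 9·293 + 1·1054 + 8·980 + 3·804 + 3·1035 = 18839.
Balance at y = 488 requires (18839 + w·181) / (27 + w) = 488.
Solving: w = (488·27 − 18839) / (181 − 488) = -5663 / -307 ≈ 18.45.

w ≈ 18.4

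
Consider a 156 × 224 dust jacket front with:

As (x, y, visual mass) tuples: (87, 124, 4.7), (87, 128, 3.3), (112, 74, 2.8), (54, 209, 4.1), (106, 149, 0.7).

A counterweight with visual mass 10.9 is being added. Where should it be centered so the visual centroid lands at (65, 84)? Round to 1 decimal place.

(38.3, 4.8)

With the counterweight, Σw becomes 4.7 + 3.3 + 2.8 + 4.1 + 0.7 + 10.9 = 26.5.
Along x: (1305.2 + 10.9·x) / 26.5 = 65 (existing moment 4.7·87 + 3.3·87 + 2.8·112 + 4.1·54 + 0.7·106 = 1305.2) ⇒ x = (1722.5 − 1305.2) / 10.9 ≈ 38.28.
Along y: (2173.6 + 10.9·y) / 26.5 = 84 (existing moment 4.7·124 + 3.3·128 + 2.8·74 + 4.1·209 + 0.7·149 = 2173.6) ⇒ y = (2226.0 − 2173.6) / 10.9 ≈ 4.81.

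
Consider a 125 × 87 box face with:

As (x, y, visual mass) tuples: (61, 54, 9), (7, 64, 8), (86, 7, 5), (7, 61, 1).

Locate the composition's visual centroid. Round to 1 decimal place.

Σw = 9 + 8 + 5 + 1 = 23.
Σw·x = 9·61 + 8·7 + 5·86 + 1·7 = 1042, so x̄ = 1042/23 ≈ 45.30.
Σw·y = 9·54 + 8·64 + 5·7 + 1·61 = 1094, so ȳ = 1094/23 ≈ 47.57.

(45.3, 47.6)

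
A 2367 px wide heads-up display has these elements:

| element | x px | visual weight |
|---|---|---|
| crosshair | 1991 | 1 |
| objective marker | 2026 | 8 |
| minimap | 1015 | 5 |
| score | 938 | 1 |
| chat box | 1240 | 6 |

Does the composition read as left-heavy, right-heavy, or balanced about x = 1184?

Total weight = 1 + 8 + 5 + 1 + 6 = 21.
x-moment: 1·1991 + 8·2026 + 5·1015 + 1·938 + 6·1240 = 31652; centroid 31652/21 ≈ 1507.24.
1507.2 vs midline 1184 → right-heavy.

right-heavy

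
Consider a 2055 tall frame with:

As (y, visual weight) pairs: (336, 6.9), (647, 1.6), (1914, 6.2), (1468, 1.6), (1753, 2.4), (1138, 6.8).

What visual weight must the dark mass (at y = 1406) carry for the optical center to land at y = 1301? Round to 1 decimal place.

Fixed elements: Σw = 6.9 + 1.6 + 6.2 + 1.6 + 2.4 + 6.8 = 25.5, Σw·y = 6.9·336 + 1.6·647 + 6.2·1914 + 1.6·1468 + 2.4·1753 + 6.8·1138 = 29514.8.
Set Σw·y/Σw = 1301: (29514.8 + 1406w) = 1301·(25.5 + w).
Solving: w = (1301·25.5 − 29514.8) / (1406 − 1301) = 3660.7 / 105 ≈ 34.86.

w ≈ 34.9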